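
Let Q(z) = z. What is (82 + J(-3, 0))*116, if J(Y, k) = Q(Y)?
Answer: 9164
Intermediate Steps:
J(Y, k) = Y
(82 + J(-3, 0))*116 = (82 - 3)*116 = 79*116 = 9164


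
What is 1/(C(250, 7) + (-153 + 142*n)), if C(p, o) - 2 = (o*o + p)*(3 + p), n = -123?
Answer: 1/58030 ≈ 1.7232e-5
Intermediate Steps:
C(p, o) = 2 + (3 + p)*(p + o**2) (C(p, o) = 2 + (o*o + p)*(3 + p) = 2 + (o**2 + p)*(3 + p) = 2 + (p + o**2)*(3 + p) = 2 + (3 + p)*(p + o**2))
1/(C(250, 7) + (-153 + 142*n)) = 1/((2 + 250**2 + 3*250 + 3*7**2 + 250*7**2) + (-153 + 142*(-123))) = 1/((2 + 62500 + 750 + 3*49 + 250*49) + (-153 - 17466)) = 1/((2 + 62500 + 750 + 147 + 12250) - 17619) = 1/(75649 - 17619) = 1/58030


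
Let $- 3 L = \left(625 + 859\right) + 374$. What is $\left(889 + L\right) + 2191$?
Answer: $\frac{7382}{3} \approx 2460.7$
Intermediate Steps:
$L = - \frac{1858}{3}$ ($L = - \frac{\left(625 + 859\right) + 374}{3} = - \frac{1484 + 374}{3} = \left(- \frac{1}{3}\right) 1858 = - \frac{1858}{3} \approx -619.33$)
$\left(889 + L\right) + 2191 = \left(889 - \frac{1858}{3}\right) + 2191 = \frac{809}{3} + 2191 = \frac{7382}{3}$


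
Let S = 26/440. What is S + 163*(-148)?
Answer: -5307267/220 ≈ -24124.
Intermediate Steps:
S = 13/220 (S = 26*(1/440) = 13/220 ≈ 0.059091)
S + 163*(-148) = 13/220 + 163*(-148) = 13/220 - 24124 = -5307267/220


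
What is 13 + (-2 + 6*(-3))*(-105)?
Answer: 2113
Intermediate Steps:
13 + (-2 + 6*(-3))*(-105) = 13 + (-2 - 18)*(-105) = 13 - 20*(-105) = 13 + 2100 = 2113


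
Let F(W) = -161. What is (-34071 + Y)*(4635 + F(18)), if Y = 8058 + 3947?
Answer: -98723284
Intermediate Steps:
Y = 12005
(-34071 + Y)*(4635 + F(18)) = (-34071 + 12005)*(4635 - 161) = -22066*4474 = -98723284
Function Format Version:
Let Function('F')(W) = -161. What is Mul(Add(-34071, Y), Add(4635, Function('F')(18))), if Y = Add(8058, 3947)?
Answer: -98723284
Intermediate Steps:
Y = 12005
Mul(Add(-34071, Y), Add(4635, Function('F')(18))) = Mul(Add(-34071, 12005), Add(4635, -161)) = Mul(-22066, 4474) = -98723284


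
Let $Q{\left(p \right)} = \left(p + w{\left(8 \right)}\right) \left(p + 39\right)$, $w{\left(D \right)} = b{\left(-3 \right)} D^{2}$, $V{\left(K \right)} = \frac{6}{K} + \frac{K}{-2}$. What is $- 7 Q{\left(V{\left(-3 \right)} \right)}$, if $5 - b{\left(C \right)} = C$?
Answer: $- \frac{551397}{4} \approx -1.3785 \cdot 10^{5}$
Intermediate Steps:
$b{\left(C \right)} = 5 - C$
$V{\left(K \right)} = \frac{6}{K} - \frac{K}{2}$ ($V{\left(K \right)} = \frac{6}{K} + K \left(- \frac{1}{2}\right) = \frac{6}{K} - \frac{K}{2}$)
$w{\left(D \right)} = 8 D^{2}$ ($w{\left(D \right)} = \left(5 - -3\right) D^{2} = \left(5 + 3\right) D^{2} = 8 D^{2}$)
$Q{\left(p \right)} = \left(39 + p\right) \left(512 + p\right)$ ($Q{\left(p \right)} = \left(p + 8 \cdot 8^{2}\right) \left(p + 39\right) = \left(p + 8 \cdot 64\right) \left(39 + p\right) = \left(p + 512\right) \left(39 + p\right) = \left(512 + p\right) \left(39 + p\right) = \left(39 + p\right) \left(512 + p\right)$)
$- 7 Q{\left(V{\left(-3 \right)} \right)} = - 7 \left(19968 + \left(\frac{6}{-3} - - \frac{3}{2}\right)^{2} + 551 \left(\frac{6}{-3} - - \frac{3}{2}\right)\right) = - 7 \left(19968 + \left(6 \left(- \frac{1}{3}\right) + \frac{3}{2}\right)^{2} + 551 \left(6 \left(- \frac{1}{3}\right) + \frac{3}{2}\right)\right) = - 7 \left(19968 + \left(-2 + \frac{3}{2}\right)^{2} + 551 \left(-2 + \frac{3}{2}\right)\right) = - 7 \left(19968 + \left(- \frac{1}{2}\right)^{2} + 551 \left(- \frac{1}{2}\right)\right) = - 7 \left(19968 + \frac{1}{4} - \frac{551}{2}\right) = \left(-7\right) \frac{78771}{4} = - \frac{551397}{4}$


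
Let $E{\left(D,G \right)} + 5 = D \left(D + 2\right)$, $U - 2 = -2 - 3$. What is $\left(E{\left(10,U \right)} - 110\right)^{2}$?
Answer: $25$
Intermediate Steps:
$U = -3$ ($U = 2 - 5 = -3$)
$E{\left(D,G \right)} = -5 + D \left(2 + D\right)$ ($E{\left(D,G \right)} = -5 + D \left(D + 2\right) = -5 + D \left(2 + D\right)$)
$\left(E{\left(10,U \right)} - 110\right)^{2} = \left(\left(-5 + 10^{2} + 2 \cdot 10\right) - 110\right)^{2} = \left(\left(-5 + 100 + 20\right) - 110\right)^{2} = \left(115 - 110\right)^{2} = 5^{2} = 25$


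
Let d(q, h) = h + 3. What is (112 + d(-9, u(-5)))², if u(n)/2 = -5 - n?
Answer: 13225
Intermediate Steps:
u(n) = -10 - 2*n (u(n) = 2*(-5 - n) = -10 - 2*n)
d(q, h) = 3 + h
(112 + d(-9, u(-5)))² = (112 + (3 + (-10 - 2*(-5))))² = (112 + (3 + (-10 + 10)))² = (112 + (3 + 0))² = (112 + 3)² = 115² = 13225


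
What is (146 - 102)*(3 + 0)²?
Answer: 396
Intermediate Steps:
(146 - 102)*(3 + 0)² = 44*3² = 44*9 = 396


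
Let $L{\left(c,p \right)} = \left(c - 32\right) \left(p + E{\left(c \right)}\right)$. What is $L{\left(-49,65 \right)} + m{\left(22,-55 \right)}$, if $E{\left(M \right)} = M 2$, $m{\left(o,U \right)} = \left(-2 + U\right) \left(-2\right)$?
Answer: $2787$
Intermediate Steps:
$m{\left(o,U \right)} = 4 - 2 U$
$E{\left(M \right)} = 2 M$
$L{\left(c,p \right)} = \left(-32 + c\right) \left(p + 2 c\right)$ ($L{\left(c,p \right)} = \left(c - 32\right) \left(p + 2 c\right) = \left(-32 + c\right) \left(p + 2 c\right)$)
$L{\left(-49,65 \right)} + m{\left(22,-55 \right)} = \left(\left(-64\right) \left(-49\right) - 2080 + 2 \left(-49\right)^{2} - 3185\right) + \left(4 - -110\right) = \left(3136 - 2080 + 2 \cdot 2401 - 3185\right) + \left(4 + 110\right) = \left(3136 - 2080 + 4802 - 3185\right) + 114 = 2673 + 114 = 2787$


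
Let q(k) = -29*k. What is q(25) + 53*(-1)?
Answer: -778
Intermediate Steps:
q(25) + 53*(-1) = -29*25 + 53*(-1) = -725 - 53 = -778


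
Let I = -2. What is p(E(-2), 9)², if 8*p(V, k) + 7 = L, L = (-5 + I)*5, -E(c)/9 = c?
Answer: 441/16 ≈ 27.563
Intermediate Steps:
E(c) = -9*c
L = -35 (L = (-5 - 2)*5 = -7*5 = -35)
p(V, k) = -21/4 (p(V, k) = -7/8 + (⅛)*(-35) = -7/8 - 35/8 = -21/4)
p(E(-2), 9)² = (-21/4)² = 441/16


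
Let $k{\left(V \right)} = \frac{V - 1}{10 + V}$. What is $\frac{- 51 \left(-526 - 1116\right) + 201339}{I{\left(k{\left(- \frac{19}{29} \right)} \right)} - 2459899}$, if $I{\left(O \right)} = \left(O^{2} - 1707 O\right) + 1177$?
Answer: $- \frac{6978877907}{60182931814} \approx -0.11596$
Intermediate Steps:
$k{\left(V \right)} = \frac{-1 + V}{10 + V}$
$I{\left(O \right)} = 1177 + O^{2} - 1707 O$
$\frac{- 51 \left(-526 - 1116\right) + 201339}{I{\left(k{\left(- \frac{19}{29} \right)} \right)} - 2459899} = \frac{- 51 \left(-526 - 1116\right) + 201339}{\left(1177 + \left(\frac{-1 - \frac{19}{29}}{10 - \frac{19}{29}}\right)^{2} - 1707 \frac{-1 - \frac{19}{29}}{10 - \frac{19}{29}}\right) - 2459899} = \frac{\left(-51\right) \left(-1642\right) + 201339}{\left(1177 + \left(\frac{-1 - \frac{19}{29}}{10 - \frac{19}{29}}\right)^{2} - 1707 \frac{-1 - \frac{19}{29}}{10 - \frac{19}{29}}\right) - 2459899} = \frac{83742 + 201339}{\left(1177 + \left(\frac{-1 - \frac{19}{29}}{10 - \frac{19}{29}}\right)^{2} - 1707 \frac{-1 - \frac{19}{29}}{10 - \frac{19}{29}}\right) - 2459899} = \frac{285081}{\left(1177 + \left(\frac{1}{\frac{271}{29}} \left(- \frac{48}{29}\right)\right)^{2} - 1707 \frac{1}{\frac{271}{29}} \left(- \frac{48}{29}\right)\right) - 2459899} = \frac{285081}{\left(1177 + \left(\frac{29}{271} \left(- \frac{48}{29}\right)\right)^{2} - 1707 \cdot \frac{29}{271} \left(- \frac{48}{29}\right)\right) - 2459899} = \frac{285081}{\left(1177 + \left(- \frac{48}{271}\right)^{2} - - \frac{81936}{271}\right) - 2459899} = \frac{285081}{\left(1177 + \frac{2304}{73441} + \frac{81936}{271}\right) - 2459899} = \frac{285081}{\frac{108647017}{73441} - 2459899} = \frac{285081}{- \frac{180548795442}{73441}} = 285081 \left(- \frac{73441}{180548795442}\right) = - \frac{6978877907}{60182931814}$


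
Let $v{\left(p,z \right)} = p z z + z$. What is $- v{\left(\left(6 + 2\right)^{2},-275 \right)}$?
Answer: $-4839725$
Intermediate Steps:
$v{\left(p,z \right)} = z + p z^{2}$ ($v{\left(p,z \right)} = p z^{2} + z = z + p z^{2}$)
$- v{\left(\left(6 + 2\right)^{2},-275 \right)} = - \left(-275\right) \left(1 + \left(6 + 2\right)^{2} \left(-275\right)\right) = - \left(-275\right) \left(1 + 8^{2} \left(-275\right)\right) = - \left(-275\right) \left(1 + 64 \left(-275\right)\right) = - \left(-275\right) \left(1 - 17600\right) = - \left(-275\right) \left(-17599\right) = \left(-1\right) 4839725 = -4839725$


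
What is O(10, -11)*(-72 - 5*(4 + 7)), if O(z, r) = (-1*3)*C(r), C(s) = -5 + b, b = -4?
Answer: -3429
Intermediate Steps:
C(s) = -9 (C(s) = -5 - 4 = -9)
O(z, r) = 27 (O(z, r) = -1*3*(-9) = -3*(-9) = 27)
O(10, -11)*(-72 - 5*(4 + 7)) = 27*(-72 - 5*(4 + 7)) = 27*(-72 - 5*11) = 27*(-72 - 55) = 27*(-127) = -3429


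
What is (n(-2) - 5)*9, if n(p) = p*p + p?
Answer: -27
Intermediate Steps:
n(p) = p + p² (n(p) = p² + p = p + p²)
(n(-2) - 5)*9 = (-2*(1 - 2) - 5)*9 = (-2*(-1) - 5)*9 = (2 - 5)*9 = -3*9 = -27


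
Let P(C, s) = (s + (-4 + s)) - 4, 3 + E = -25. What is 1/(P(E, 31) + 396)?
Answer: 1/450 ≈ 0.0022222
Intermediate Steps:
E = -28 (E = -3 - 25 = -28)
P(C, s) = -8 + 2*s (P(C, s) = (-4 + 2*s) - 4 = -8 + 2*s)
1/(P(E, 31) + 396) = 1/((-8 + 2*31) + 396) = 1/((-8 + 62) + 396) = 1/(54 + 396) = 1/450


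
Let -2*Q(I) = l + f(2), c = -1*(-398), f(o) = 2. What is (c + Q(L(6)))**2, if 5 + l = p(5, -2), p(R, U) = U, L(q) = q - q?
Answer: 641601/4 ≈ 1.6040e+5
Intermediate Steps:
L(q) = 0
l = -7 (l = -5 - 2 = -7)
c = 398
Q(I) = 5/2 (Q(I) = -(-7 + 2)/2 = -1/2*(-5) = 5/2)
(c + Q(L(6)))**2 = (398 + 5/2)**2 = (801/2)**2 = 641601/4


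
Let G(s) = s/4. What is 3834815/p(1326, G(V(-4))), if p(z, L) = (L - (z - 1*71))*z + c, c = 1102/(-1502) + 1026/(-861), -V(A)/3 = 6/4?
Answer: -661235616524/287202824087 ≈ -2.3023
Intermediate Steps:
V(A) = -9/2 (V(A) = -18/4 = -3*3/2 = -9/2)
G(s) = s/4 (G(s) = s*(1/4) = s/4)
c = -414979/215537 (c = 1102*(-1/1502) + 1026*(-1/861) = -551/751 - 342/287 = -414979/215537 ≈ -1.9253)
p(z, L) = -414979/215537 + z*(71 + L - z) (p(z, L) = (L - (z - 1*71))*z - 414979/215537 = (L - (z - 71))*z - 414979/215537 = (L - (-71 + z))*z - 414979/215537 = (L + (71 - z))*z - 414979/215537 = (71 + L - z)*z - 414979/215537 = z*(71 + L - z) - 414979/215537 = -414979/215537 + z*(71 + L - z))
3834815/p(1326, G(V(-4))) = 3834815/(-414979/215537 - 1*1326**2 + 71*1326 + ((1/4)*(-9/2))*1326) = 3834815/(-414979/215537 - 1*1758276 + 94146 - 9/8*1326) = 3834815/(-414979/215537 - 1758276 + 94146 - 5967/4) = 3834815/(-1436014120435/862148) = 3834815*(-862148/1436014120435) = -661235616524/287202824087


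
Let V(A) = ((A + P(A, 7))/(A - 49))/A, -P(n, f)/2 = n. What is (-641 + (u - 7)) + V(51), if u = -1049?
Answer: -3395/2 ≈ -1697.5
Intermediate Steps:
P(n, f) = -2*n
V(A) = -1/(-49 + A) (V(A) = ((A - 2*A)/(A - 49))/A = ((-A)/(-49 + A))/A = (-A/(-49 + A))/A = -1/(-49 + A))
(-641 + (u - 7)) + V(51) = (-641 + (-1049 - 7)) - 1/(-49 + 51) = (-641 - 1056) - 1/2 = -1697 - 1*1/2 = -1697 - 1/2 = -3395/2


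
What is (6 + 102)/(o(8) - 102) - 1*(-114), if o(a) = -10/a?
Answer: 46650/413 ≈ 112.95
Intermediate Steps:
(6 + 102)/(o(8) - 102) - 1*(-114) = (6 + 102)/(-10/8 - 102) - 1*(-114) = 108/(-10*⅛ - 102) + 114 = 108/(-5/4 - 102) + 114 = 108/(-413/4) + 114 = 108*(-4/413) + 114 = -432/413 + 114 = 46650/413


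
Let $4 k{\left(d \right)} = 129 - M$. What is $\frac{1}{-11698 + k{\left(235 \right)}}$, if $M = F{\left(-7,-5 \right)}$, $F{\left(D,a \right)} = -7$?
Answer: $- \frac{1}{11664} \approx -8.5734 \cdot 10^{-5}$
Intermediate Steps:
$M = -7$
$k{\left(d \right)} = 34$ ($k{\left(d \right)} = \frac{129 - -7}{4} = \frac{129 + 7}{4} = \frac{1}{4} \cdot 136 = 34$)
$\frac{1}{-11698 + k{\left(235 \right)}} = \frac{1}{-11698 + 34} = \frac{1}{-11664} = - \frac{1}{11664}$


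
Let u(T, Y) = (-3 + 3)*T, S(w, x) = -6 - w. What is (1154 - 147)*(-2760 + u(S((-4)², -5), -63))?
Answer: -2779320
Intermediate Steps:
u(T, Y) = 0 (u(T, Y) = 0*T = 0)
(1154 - 147)*(-2760 + u(S((-4)², -5), -63)) = (1154 - 147)*(-2760 + 0) = 1007*(-2760) = -2779320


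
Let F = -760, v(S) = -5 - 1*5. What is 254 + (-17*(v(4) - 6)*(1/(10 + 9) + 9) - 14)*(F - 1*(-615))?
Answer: -6740284/19 ≈ -3.5475e+5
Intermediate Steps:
v(S) = -10 (v(S) = -5 - 5 = -10)
254 + (-17*(v(4) - 6)*(1/(10 + 9) + 9) - 14)*(F - 1*(-615)) = 254 + (-17*(-10 - 6)*(1/(10 + 9) + 9) - 14)*(-760 - 1*(-615)) = 254 + (-(-272)*(1/19 + 9) - 14)*(-760 + 615) = 254 + (-(-272)*(1/19 + 9) - 14)*(-145) = 254 + (-(-272)*172/19 - 14)*(-145) = 254 + (-17*(-2752/19) - 14)*(-145) = 254 + (46784/19 - 14)*(-145) = 254 + (46518/19)*(-145) = 254 - 6745110/19 = -6740284/19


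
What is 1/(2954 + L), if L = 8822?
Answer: 1/11776 ≈ 8.4918e-5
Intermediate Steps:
1/(2954 + L) = 1/(2954 + 8822) = 1/11776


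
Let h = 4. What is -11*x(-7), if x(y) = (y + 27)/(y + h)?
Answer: 220/3 ≈ 73.333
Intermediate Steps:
x(y) = (27 + y)/(4 + y) (x(y) = (y + 27)/(y + 4) = (27 + y)/(4 + y))
-11*x(-7) = -11*(27 - 7)/(4 - 7) = -11*20/(-3) = -(-11)*20/3 = -11*(-20/3) = 220/3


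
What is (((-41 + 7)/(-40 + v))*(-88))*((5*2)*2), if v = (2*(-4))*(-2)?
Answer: -7480/3 ≈ -2493.3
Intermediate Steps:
v = 16 (v = -8*(-2) = 16)
(((-41 + 7)/(-40 + v))*(-88))*((5*2)*2) = (((-41 + 7)/(-40 + 16))*(-88))*((5*2)*2) = (-34/(-24)*(-88))*(10*2) = (-34*(-1/24)*(-88))*20 = ((17/12)*(-88))*20 = -374/3*20 = -7480/3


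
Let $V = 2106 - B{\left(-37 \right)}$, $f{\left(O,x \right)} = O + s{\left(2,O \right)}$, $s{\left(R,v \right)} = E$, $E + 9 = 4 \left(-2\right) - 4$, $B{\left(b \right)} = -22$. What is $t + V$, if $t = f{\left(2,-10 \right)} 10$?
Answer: $1938$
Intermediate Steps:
$E = -21$ ($E = -9 + \left(4 \left(-2\right) - 4\right) = -9 - 12 = -21$)
$s{\left(R,v \right)} = -21$
$f{\left(O,x \right)} = -21 + O$ ($f{\left(O,x \right)} = O - 21 = -21 + O$)
$V = 2128$ ($V = 2106 - -22 = 2106 + 22 = 2128$)
$t = -190$ ($t = \left(-21 + 2\right) 10 = \left(-19\right) 10 = -190$)
$t + V = -190 + 2128 = 1938$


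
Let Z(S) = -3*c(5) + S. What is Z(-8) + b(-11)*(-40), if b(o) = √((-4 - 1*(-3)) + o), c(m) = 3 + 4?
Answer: -29 - 80*I*√3 ≈ -29.0 - 138.56*I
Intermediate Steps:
c(m) = 7
b(o) = √(-1 + o) (b(o) = √((-4 + 3) + o) = √(-1 + o))
Z(S) = -21 + S (Z(S) = -3*7 + S = -21 + S)
Z(-8) + b(-11)*(-40) = (-21 - 8) + √(-1 - 11)*(-40) = -29 + √(-12)*(-40) = -29 + (2*I*√3)*(-40) = -29 - 80*I*√3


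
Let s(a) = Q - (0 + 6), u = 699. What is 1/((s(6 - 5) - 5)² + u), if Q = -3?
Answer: 1/895 ≈ 0.0011173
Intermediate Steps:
s(a) = -9 (s(a) = -3 - (0 + 6) = -3 - 1*6 = -3 - 6 = -9)
1/((s(6 - 5) - 5)² + u) = 1/((-9 - 5)² + 699) = 1/((-14)² + 699) = 1/(196 + 699) = 1/895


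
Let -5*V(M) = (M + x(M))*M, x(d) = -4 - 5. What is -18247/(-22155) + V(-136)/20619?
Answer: 3320179/5250735 ≈ 0.63233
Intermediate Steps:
x(d) = -9
V(M) = -M*(-9 + M)/5 (V(M) = -(M - 9)*M/5 = -(-9 + M)*M/5 = -M*(-9 + M)/5)
-18247/(-22155) + V(-136)/20619 = -18247/(-22155) + ((1/5)*(-136)*(9 - 1*(-136)))/20619 = -18247*(-1/22155) + ((1/5)*(-136)*(9 + 136))*(1/20619) = 18247/22155 + ((1/5)*(-136)*145)*(1/20619) = 18247/22155 - 3944*1/20619 = 18247/22155 - 136/711 = 3320179/5250735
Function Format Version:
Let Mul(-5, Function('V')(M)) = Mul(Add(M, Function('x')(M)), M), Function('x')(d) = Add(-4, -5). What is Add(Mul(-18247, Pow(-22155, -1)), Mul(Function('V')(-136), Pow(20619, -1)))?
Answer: Rational(3320179, 5250735) ≈ 0.63233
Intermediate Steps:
Function('x')(d) = -9
Function('V')(M) = Mul(Rational(-1, 5), M, Add(-9, M)) (Function('V')(M) = Mul(Rational(-1, 5), Mul(Add(M, -9), M)) = Mul(Rational(-1, 5), Mul(Add(-9, M), M)) = Mul(Rational(-1, 5), Mul(M, Add(-9, M))) = Mul(Rational(-1, 5), M, Add(-9, M)))
Add(Mul(-18247, Pow(-22155, -1)), Mul(Function('V')(-136), Pow(20619, -1))) = Add(Mul(-18247, Pow(-22155, -1)), Mul(Mul(Rational(1, 5), -136, Add(9, Mul(-1, -136))), Pow(20619, -1))) = Add(Mul(-18247, Rational(-1, 22155)), Mul(Mul(Rational(1, 5), -136, Add(9, 136)), Rational(1, 20619))) = Add(Rational(18247, 22155), Mul(Mul(Rational(1, 5), -136, 145), Rational(1, 20619))) = Add(Rational(18247, 22155), Mul(-3944, Rational(1, 20619))) = Add(Rational(18247, 22155), Rational(-136, 711)) = Rational(3320179, 5250735)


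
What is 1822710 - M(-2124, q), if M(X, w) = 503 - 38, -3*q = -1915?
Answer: 1822245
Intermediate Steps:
q = 1915/3 (q = -⅓*(-1915) = 1915/3 ≈ 638.33)
M(X, w) = 465
1822710 - M(-2124, q) = 1822710 - 1*465 = 1822710 - 465 = 1822245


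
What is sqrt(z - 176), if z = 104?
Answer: 6*I*sqrt(2) ≈ 8.4853*I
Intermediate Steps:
sqrt(z - 176) = sqrt(104 - 176) = sqrt(-72) = 6*I*sqrt(2)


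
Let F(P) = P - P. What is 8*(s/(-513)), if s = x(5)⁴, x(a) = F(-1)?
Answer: 0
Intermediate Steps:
F(P) = 0
x(a) = 0
s = 0 (s = 0⁴ = 0)
8*(s/(-513)) = 8*(0/(-513)) = 8*(0*(-1/513)) = 8*0 = 0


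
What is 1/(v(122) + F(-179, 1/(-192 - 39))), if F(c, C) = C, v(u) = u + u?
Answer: 231/56363 ≈ 0.0040984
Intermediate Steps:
v(u) = 2*u
1/(v(122) + F(-179, 1/(-192 - 39))) = 1/(2*122 + 1/(-192 - 39)) = 1/(244 + 1/(-231)) = 1/(244 - 1/231) = 1/(56363/231) = 231/56363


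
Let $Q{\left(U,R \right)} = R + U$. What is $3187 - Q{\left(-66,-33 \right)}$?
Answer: $3286$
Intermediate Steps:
$3187 - Q{\left(-66,-33 \right)} = 3187 - \left(-33 - 66\right) = 3187 - -99 = 3187 + 99 = 3286$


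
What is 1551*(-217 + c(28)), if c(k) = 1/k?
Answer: -9422325/28 ≈ -3.3651e+5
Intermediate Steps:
1551*(-217 + c(28)) = 1551*(-217 + 1/28) = 1551*(-6075/28) = -9422325/28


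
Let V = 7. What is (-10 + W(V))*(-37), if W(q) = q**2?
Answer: -1443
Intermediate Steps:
(-10 + W(V))*(-37) = (-10 + 7**2)*(-37) = (-10 + 49)*(-37) = 39*(-37) = -1443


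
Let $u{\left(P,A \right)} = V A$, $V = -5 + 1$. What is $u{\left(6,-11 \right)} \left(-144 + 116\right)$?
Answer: $-1232$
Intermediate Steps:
$V = -4$
$u{\left(P,A \right)} = - 4 A$
$u{\left(6,-11 \right)} \left(-144 + 116\right) = \left(-4\right) \left(-11\right) \left(-144 + 116\right) = 44 \left(-28\right) = -1232$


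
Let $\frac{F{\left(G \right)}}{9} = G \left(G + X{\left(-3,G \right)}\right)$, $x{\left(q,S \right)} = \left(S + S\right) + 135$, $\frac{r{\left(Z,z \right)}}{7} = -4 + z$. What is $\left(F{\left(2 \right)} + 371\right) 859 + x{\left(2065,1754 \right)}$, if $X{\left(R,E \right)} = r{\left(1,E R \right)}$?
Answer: $-729084$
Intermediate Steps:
$r{\left(Z,z \right)} = -28 + 7 z$ ($r{\left(Z,z \right)} = 7 \left(-4 + z\right) = -28 + 7 z$)
$X{\left(R,E \right)} = -28 + 7 E R$
$x{\left(q,S \right)} = 135 + 2 S$ ($x{\left(q,S \right)} = 2 S + 135 = 135 + 2 S$)
$F{\left(G \right)} = 9 G \left(-28 - 20 G\right)$ ($F{\left(G \right)} = 9 G \left(G + \left(-28 + 7 G \left(-3\right)\right)\right) = 9 G \left(G - \left(28 + 21 G\right)\right) = 9 G \left(-28 - 20 G\right)$)
$\left(F{\left(2 \right)} + 371\right) 859 + x{\left(2065,1754 \right)} = \left(36 \cdot 2 \left(-7 - 10\right) + 371\right) 859 + \left(135 + 2 \cdot 1754\right) = \left(36 \cdot 2 \left(-7 - 10\right) + 371\right) 859 + \left(135 + 3508\right) = \left(36 \cdot 2 \left(-17\right) + 371\right) 859 + 3643 = \left(-1224 + 371\right) 859 + 3643 = \left(-853\right) 859 + 3643 = -732727 + 3643 = -729084$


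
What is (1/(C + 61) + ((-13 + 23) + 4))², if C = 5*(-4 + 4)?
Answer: 731025/3721 ≈ 196.46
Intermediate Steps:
C = 0 (C = 5*0 = 0)
(1/(C + 61) + ((-13 + 23) + 4))² = (1/(0 + 61) + ((-13 + 23) + 4))² = (1/61 + (10 + 4))² = (1/61 + 14)² = (855/61)² = 731025/3721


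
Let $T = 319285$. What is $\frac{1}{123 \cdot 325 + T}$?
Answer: $\frac{1}{359260} \approx 2.7835 \cdot 10^{-6}$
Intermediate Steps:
$\frac{1}{123 \cdot 325 + T} = \frac{1}{123 \cdot 325 + 319285} = \frac{1}{39975 + 319285} = \frac{1}{359260}$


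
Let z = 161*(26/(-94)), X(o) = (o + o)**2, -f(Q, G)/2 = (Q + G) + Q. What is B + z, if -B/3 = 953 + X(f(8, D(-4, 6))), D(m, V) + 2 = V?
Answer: -1038866/47 ≈ -22104.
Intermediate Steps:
D(m, V) = -2 + V
f(Q, G) = -4*Q - 2*G (f(Q, G) = -2*((Q + G) + Q) = -2*((G + Q) + Q) = -2*(G + 2*Q) = -4*Q - 2*G)
X(o) = 4*o**2 (X(o) = (2*o)**2 = 4*o**2)
B = -22059 (B = -3*(953 + 4*(-4*8 - 2*(-2 + 6))**2) = -3*(953 + 4*(-32 - 2*4)**2) = -3*(953 + 4*(-32 - 8)**2) = -3*(953 + 4*(-40)**2) = -3*(953 + 4*1600) = -3*(953 + 6400) = -3*7353 = -22059)
z = -2093/47 (z = 161*(26*(-1/94)) = 161*(-13/47) = -2093/47 ≈ -44.532)
B + z = -22059 - 2093/47 = -1038866/47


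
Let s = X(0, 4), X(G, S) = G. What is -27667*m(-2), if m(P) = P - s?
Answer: 55334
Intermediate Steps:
s = 0
m(P) = P (m(P) = P - 1*0 = P + 0 = P)
-27667*m(-2) = -27667*(-2) = 55334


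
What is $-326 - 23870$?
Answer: $-24196$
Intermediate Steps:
$-326 - 23870 = -24196$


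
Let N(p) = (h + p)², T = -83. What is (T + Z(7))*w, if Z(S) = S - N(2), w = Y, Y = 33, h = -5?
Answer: -2805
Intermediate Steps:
N(p) = (-5 + p)²
w = 33
Z(S) = -9 + S (Z(S) = S - (-5 + 2)² = S - 1*(-3)² = S - 1*9 = S - 9 = -9 + S)
(T + Z(7))*w = (-83 + (-9 + 7))*33 = (-83 - 2)*33 = -85*33 = -2805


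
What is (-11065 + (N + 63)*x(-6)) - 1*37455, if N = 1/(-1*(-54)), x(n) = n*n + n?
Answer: -419665/9 ≈ -46629.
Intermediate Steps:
x(n) = n + n² (x(n) = n² + n = n + n²)
N = 1/54 ≈ 0.018519
(-11065 + (N + 63)*x(-6)) - 1*37455 = (-11065 + (1/54 + 63)*(-6*(1 - 6))) - 1*37455 = (-11065 + 3403*(-6*(-5))/54) - 37455 = (-11065 + (3403/54)*30) - 37455 = (-11065 + 17015/9) - 37455 = -82570/9 - 37455 = -419665/9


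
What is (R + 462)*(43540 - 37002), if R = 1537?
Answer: 13069462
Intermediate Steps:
(R + 462)*(43540 - 37002) = (1537 + 462)*(43540 - 37002) = 1999*6538 = 13069462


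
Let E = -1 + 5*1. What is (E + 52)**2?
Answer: 3136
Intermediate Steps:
E = 4 (E = -1 + 5 = 4)
(E + 52)**2 = (4 + 52)**2 = 56**2 = 3136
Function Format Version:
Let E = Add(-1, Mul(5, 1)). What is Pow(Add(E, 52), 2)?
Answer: 3136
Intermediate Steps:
E = 4 (E = Add(-1, 5) = 4)
Pow(Add(E, 52), 2) = Pow(Add(4, 52), 2) = Pow(56, 2) = 3136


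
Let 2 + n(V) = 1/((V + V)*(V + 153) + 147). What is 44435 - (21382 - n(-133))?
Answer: 119242822/5173 ≈ 23051.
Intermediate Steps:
n(V) = -2 + 1/(147 + 2*V*(153 + V)) (n(V) = -2 + 1/((V + V)*(V + 153) + 147) = -2 + 1/((2*V)*(153 + V) + 147) = -2 + 1/(2*V*(153 + V) + 147) = -2 + 1/(147 + 2*V*(153 + V)))
44435 - (21382 - n(-133)) = 44435 - (21382 - (-293 - 612*(-133) - 4*(-133)²)/(147 + 2*(-133)² + 306*(-133))) = 44435 - (21382 - (-293 + 81396 - 4*17689)/(147 + 2*17689 - 40698)) = 44435 - (21382 - (-293 + 81396 - 70756)/(147 + 35378 - 40698)) = 44435 - (21382 - 10347/(-5173)) = 44435 - (21382 - (-1)*10347/5173) = 44435 - (21382 - 1*(-10347/5173)) = 44435 - (21382 + 10347/5173) = 44435 - 1*110619433/5173 = 44435 - 110619433/5173 = 119242822/5173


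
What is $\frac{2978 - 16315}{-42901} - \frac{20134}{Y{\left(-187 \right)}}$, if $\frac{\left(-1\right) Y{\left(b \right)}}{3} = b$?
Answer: $- \frac{856286677}{24067461} \approx -35.579$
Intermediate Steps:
$Y{\left(b \right)} = - 3 b$
$\frac{2978 - 16315}{-42901} - \frac{20134}{Y{\left(-187 \right)}} = \frac{2978 - 16315}{-42901} - \frac{20134}{\left(-3\right) \left(-187\right)} = \left(-13337\right) \left(- \frac{1}{42901}\right) - \frac{20134}{561} = \frac{13337}{42901} - \frac{20134}{561} = - \frac{856286677}{24067461}$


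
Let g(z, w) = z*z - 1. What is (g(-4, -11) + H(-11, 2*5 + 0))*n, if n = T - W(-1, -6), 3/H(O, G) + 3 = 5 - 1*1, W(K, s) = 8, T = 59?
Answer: 918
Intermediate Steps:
g(z, w) = -1 + z² (g(z, w) = z² - 1 = -1 + z²)
H(O, G) = 3 (H(O, G) = 3/(-3 + (5 - 1*1)) = 3/(-3 + (5 - 1)) = 3/(-3 + 4) = 3/1 = 3*1 = 3)
n = 51 (n = 59 - 1*8 = 59 - 8 = 51)
(g(-4, -11) + H(-11, 2*5 + 0))*n = ((-1 + (-4)²) + 3)*51 = ((-1 + 16) + 3)*51 = (15 + 3)*51 = 18*51 = 918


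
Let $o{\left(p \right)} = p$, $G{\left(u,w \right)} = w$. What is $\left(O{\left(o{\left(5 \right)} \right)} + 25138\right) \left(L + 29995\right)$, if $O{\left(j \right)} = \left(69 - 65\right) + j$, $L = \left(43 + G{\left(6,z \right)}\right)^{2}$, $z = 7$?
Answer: $817151765$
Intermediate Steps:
$L = 2500$ ($L = \left(43 + 7\right)^{2} = 50^{2} = 2500$)
$O{\left(j \right)} = 4 + j$
$\left(O{\left(o{\left(5 \right)} \right)} + 25138\right) \left(L + 29995\right) = \left(\left(4 + 5\right) + 25138\right) \left(2500 + 29995\right) = \left(9 + 25138\right) 32495 = 25147 \cdot 32495 = 817151765$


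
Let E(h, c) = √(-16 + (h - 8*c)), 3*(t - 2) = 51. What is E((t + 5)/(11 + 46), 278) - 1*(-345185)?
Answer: 345185 + 6*I*√22458/19 ≈ 3.4519e+5 + 47.324*I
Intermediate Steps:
t = 19 (t = 2 + (⅓)*51 = 2 + 17 = 19)
E(h, c) = √(-16 + h - 8*c)
E((t + 5)/(11 + 46), 278) - 1*(-345185) = √(-16 + (19 + 5)/(11 + 46) - 8*278) - 1*(-345185) = √(-16 + 24/57 - 2224) + 345185 = √(-16 + 24*(1/57) - 2224) + 345185 = √(-16 + 8/19 - 2224) + 345185 = √(-42552/19) + 345185 = 6*I*√22458/19 + 345185 = 345185 + 6*I*√22458/19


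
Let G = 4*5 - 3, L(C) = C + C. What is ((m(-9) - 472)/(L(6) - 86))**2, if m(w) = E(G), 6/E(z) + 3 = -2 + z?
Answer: 889249/21904 ≈ 40.598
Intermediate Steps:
L(C) = 2*C
G = 17 (G = 20 - 3 = 17)
E(z) = 6/(-5 + z) (E(z) = 6/(-3 + (-2 + z)) = 6/(-5 + z))
m(w) = 1/2 (m(w) = 6/(-5 + 17) = 6/12 = 6*(1/12) = 1/2)
((m(-9) - 472)/(L(6) - 86))**2 = ((1/2 - 472)/(2*6 - 86))**2 = (-943/(2*(12 - 86)))**2 = (-943/2/(-74))**2 = (-943/2*(-1/74))**2 = (943/148)**2 = 889249/21904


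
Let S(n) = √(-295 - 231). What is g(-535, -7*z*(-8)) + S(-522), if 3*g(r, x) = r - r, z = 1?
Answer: I*√526 ≈ 22.935*I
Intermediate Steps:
S(n) = I*√526 (S(n) = √(-526) = I*√526)
g(r, x) = 0 (g(r, x) = (r - r)/3 = (⅓)*0 = 0)
g(-535, -7*z*(-8)) + S(-522) = 0 + I*√526 = I*√526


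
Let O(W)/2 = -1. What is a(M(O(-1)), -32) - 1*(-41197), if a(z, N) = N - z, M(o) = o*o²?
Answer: 41173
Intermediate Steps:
O(W) = -2 (O(W) = 2*(-1) = -2)
M(o) = o³
a(M(O(-1)), -32) - 1*(-41197) = (-32 - 1*(-2)³) - 1*(-41197) = (-32 - 1*(-8)) + 41197 = (-32 + 8) + 41197 = -24 + 41197 = 41173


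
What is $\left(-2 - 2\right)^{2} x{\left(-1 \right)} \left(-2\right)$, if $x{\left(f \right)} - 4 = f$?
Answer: $-96$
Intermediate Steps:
$x{\left(f \right)} = 4 + f$
$\left(-2 - 2\right)^{2} x{\left(-1 \right)} \left(-2\right) = \left(-2 - 2\right)^{2} \left(4 - 1\right) \left(-2\right) = \left(-4\right)^{2} \cdot 3 \left(-2\right) = 16 \cdot 3 \left(-2\right) = 48 \left(-2\right) = -96$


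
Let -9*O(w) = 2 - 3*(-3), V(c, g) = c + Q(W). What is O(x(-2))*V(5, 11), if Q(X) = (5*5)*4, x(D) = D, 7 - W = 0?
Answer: -385/3 ≈ -128.33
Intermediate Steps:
W = 7 (W = 7 - 1*0 = 7 + 0 = 7)
Q(X) = 100 (Q(X) = 25*4 = 100)
V(c, g) = 100 + c (V(c, g) = c + 100 = 100 + c)
O(w) = -11/9 (O(w) = -(2 - 3*(-3))/9 = -(2 + 9)/9 = -1/9*11 = -11/9)
O(x(-2))*V(5, 11) = -11*(100 + 5)/9 = -11/9*105 = -385/3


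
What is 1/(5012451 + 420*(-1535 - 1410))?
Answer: 1/3775551 ≈ 2.6486e-7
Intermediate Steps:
1/(5012451 + 420*(-1535 - 1410)) = 1/(5012451 + 420*(-2945)) = 1/(5012451 - 1236900) = 1/3775551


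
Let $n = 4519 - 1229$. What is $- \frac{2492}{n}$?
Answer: $- \frac{178}{235} \approx -0.75745$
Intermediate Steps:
$n = 3290$
$- \frac{2492}{n} = - \frac{2492}{3290} = \left(-2492\right) \frac{1}{3290} = - \frac{178}{235}$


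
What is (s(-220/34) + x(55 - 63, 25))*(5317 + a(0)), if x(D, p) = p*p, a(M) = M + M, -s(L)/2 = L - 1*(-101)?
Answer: 39404287/17 ≈ 2.3179e+6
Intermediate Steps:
s(L) = -202 - 2*L (s(L) = -2*(L - 1*(-101)) = -2*(L + 101) = -2*(101 + L) = -202 - 2*L)
a(M) = 2*M
x(D, p) = p²
(s(-220/34) + x(55 - 63, 25))*(5317 + a(0)) = ((-202 - (-440)/34) + 25²)*(5317 + 2*0) = ((-202 - (-440)/34) + 625)*(5317 + 0) = ((-202 - 2*(-110/17)) + 625)*5317 = ((-202 + 220/17) + 625)*5317 = (-3214/17 + 625)*5317 = (7411/17)*5317 = 39404287/17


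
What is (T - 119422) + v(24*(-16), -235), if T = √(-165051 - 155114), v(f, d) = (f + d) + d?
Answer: -120276 + I*√320165 ≈ -1.2028e+5 + 565.83*I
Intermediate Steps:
v(f, d) = f + 2*d (v(f, d) = (d + f) + d = f + 2*d)
T = I*√320165 (T = √(-320165) = I*√320165 ≈ 565.83*I)
(T - 119422) + v(24*(-16), -235) = (I*√320165 - 119422) + (24*(-16) + 2*(-235)) = (-119422 + I*√320165) + (-384 - 470) = (-119422 + I*√320165) - 854 = -120276 + I*√320165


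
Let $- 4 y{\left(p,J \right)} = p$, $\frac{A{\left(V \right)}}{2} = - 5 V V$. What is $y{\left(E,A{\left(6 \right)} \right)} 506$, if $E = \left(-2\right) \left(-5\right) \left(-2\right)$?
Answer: $2530$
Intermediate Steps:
$A{\left(V \right)} = - 10 V^{2}$ ($A{\left(V \right)} = 2 - 5 V V = 2 \left(- 5 V^{2}\right) = - 10 V^{2}$)
$E = -20$ ($E = 10 \left(-2\right) = -20$)
$y{\left(p,J \right)} = - \frac{p}{4}$
$y{\left(E,A{\left(6 \right)} \right)} 506 = \left(- \frac{1}{4}\right) \left(-20\right) 506 = 5 \cdot 506 = 2530$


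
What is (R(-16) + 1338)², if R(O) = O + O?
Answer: 1705636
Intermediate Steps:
R(O) = 2*O
(R(-16) + 1338)² = (2*(-16) + 1338)² = (-32 + 1338)² = 1306² = 1705636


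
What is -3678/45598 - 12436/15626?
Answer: -156132289/178128587 ≈ -0.87651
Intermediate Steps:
-3678/45598 - 12436/15626 = -3678*1/45598 - 12436*1/15626 = -1839/22799 - 6218/7813 = -156132289/178128587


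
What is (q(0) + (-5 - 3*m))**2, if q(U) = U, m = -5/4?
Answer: 25/16 ≈ 1.5625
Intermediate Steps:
m = -5/4 (m = -5*1/4 = -5/4 ≈ -1.2500)
(q(0) + (-5 - 3*m))**2 = (0 + (-5 - 3*(-5/4)))**2 = (0 + (-5 + 15/4))**2 = (0 - 5/4)**2 = (-5/4)**2 = 25/16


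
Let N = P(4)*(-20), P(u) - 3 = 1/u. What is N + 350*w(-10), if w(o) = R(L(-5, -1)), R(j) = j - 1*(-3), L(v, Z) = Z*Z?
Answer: 1335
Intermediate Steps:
P(u) = 3 + 1/u
L(v, Z) = Z²
R(j) = 3 + j (R(j) = j + 3 = 3 + j)
N = -65 (N = (3 + 1/4)*(-20) = (3 + ¼)*(-20) = (13/4)*(-20) = -65)
w(o) = 4 (w(o) = 3 + (-1)² = 3 + 1 = 4)
N + 350*w(-10) = -65 + 350*4 = -65 + 1400 = 1335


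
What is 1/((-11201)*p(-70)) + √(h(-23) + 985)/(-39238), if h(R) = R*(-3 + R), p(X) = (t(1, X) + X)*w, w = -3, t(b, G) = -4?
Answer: -1/2486622 - √1583/39238 ≈ -0.0010144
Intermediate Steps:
p(X) = 12 - 3*X (p(X) = (-4 + X)*(-3) = 12 - 3*X)
1/((-11201)*p(-70)) + √(h(-23) + 985)/(-39238) = 1/((-11201)*(12 - 3*(-70))) + √(-23*(-3 - 23) + 985)/(-39238) = -1/(11201*(12 + 210)) + √(-23*(-26) + 985)*(-1/39238) = -1/11201/222 + √(598 + 985)*(-1/39238) = -1/11201*1/222 + √1583*(-1/39238) = -1/2486622 - √1583/39238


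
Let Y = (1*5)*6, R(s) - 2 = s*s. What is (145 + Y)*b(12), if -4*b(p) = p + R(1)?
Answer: -2625/4 ≈ -656.25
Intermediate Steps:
R(s) = 2 + s² (R(s) = 2 + s*s = 2 + s²)
Y = 30 (Y = 5*6 = 30)
b(p) = -¾ - p/4 (b(p) = -(p + (2 + 1²))/4 = -(p + (2 + 1))/4 = -(p + 3)/4 = -(3 + p)/4 = -¾ - p/4)
(145 + Y)*b(12) = (145 + 30)*(-¾ - ¼*12) = 175*(-¾ - 3) = 175*(-15/4) = -2625/4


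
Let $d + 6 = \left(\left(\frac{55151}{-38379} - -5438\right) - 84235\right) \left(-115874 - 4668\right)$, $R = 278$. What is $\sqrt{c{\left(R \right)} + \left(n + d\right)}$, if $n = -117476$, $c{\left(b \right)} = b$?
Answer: $\frac{2 \sqrt{3497662937597899422}}{38379} \approx 97460.0$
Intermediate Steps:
$d = \frac{364543744675714}{38379}$ ($d = -6 + \left(\left(\frac{55151}{-38379} - -5438\right) - 84235\right) \left(-115874 - 4668\right) = -6 + \left(\left(55151 \left(- \frac{1}{38379}\right) + 5438\right) - 84235\right) \left(-120542\right) = -6 + \left(\left(- \frac{55151}{38379} + 5438\right) - 84235\right) \left(-120542\right) = -6 + \left(\frac{208649851}{38379} - 84235\right) \left(-120542\right) = -6 - - \frac{364543744905988}{38379} = -6 + \frac{364543744905988}{38379} = \frac{364543744675714}{38379} \approx 9.4985 \cdot 10^{9}$)
$\sqrt{c{\left(R \right)} + \left(n + d\right)} = \sqrt{278 + \left(-117476 + \frac{364543744675714}{38379}\right)} = \sqrt{278 + \frac{364539236064310}{38379}} = \sqrt{\frac{364539246733672}{38379}} = \frac{2 \sqrt{3497662937597899422}}{38379}$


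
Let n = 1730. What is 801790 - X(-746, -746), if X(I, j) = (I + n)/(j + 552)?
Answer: 77774122/97 ≈ 8.0180e+5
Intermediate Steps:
X(I, j) = (1730 + I)/(552 + j) (X(I, j) = (I + 1730)/(j + 552) = (1730 + I)/(552 + j))
801790 - X(-746, -746) = 801790 - (1730 - 746)/(552 - 746) = 801790 - 984/(-194) = 801790 - (-1)*984/194 = 801790 - 1*(-492/97) = 801790 + 492/97 = 77774122/97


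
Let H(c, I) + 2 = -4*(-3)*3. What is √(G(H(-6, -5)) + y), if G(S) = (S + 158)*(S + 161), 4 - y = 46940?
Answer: 2*I*√2374 ≈ 97.447*I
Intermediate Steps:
y = -46936 (y = 4 - 1*46940 = 4 - 46940 = -46936)
H(c, I) = 34 (H(c, I) = -2 - 4*(-3)*3 = -2 + 12*3 = -2 + 36 = 34)
G(S) = (158 + S)*(161 + S)
√(G(H(-6, -5)) + y) = √((25438 + 34² + 319*34) - 46936) = √((25438 + 1156 + 10846) - 46936) = √(37440 - 46936) = √(-9496) = 2*I*√2374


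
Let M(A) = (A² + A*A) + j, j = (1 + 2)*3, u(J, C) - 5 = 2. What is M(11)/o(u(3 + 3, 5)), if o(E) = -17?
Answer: -251/17 ≈ -14.765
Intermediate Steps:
u(J, C) = 7 (u(J, C) = 5 + 2 = 7)
j = 9 (j = 3*3 = 9)
M(A) = 9 + 2*A² (M(A) = (A² + A*A) + 9 = (A² + A²) + 9 = 2*A² + 9 = 9 + 2*A²)
M(11)/o(u(3 + 3, 5)) = (9 + 2*11²)/(-17) = (9 + 2*121)*(-1/17) = (9 + 242)*(-1/17) = 251*(-1/17) = -251/17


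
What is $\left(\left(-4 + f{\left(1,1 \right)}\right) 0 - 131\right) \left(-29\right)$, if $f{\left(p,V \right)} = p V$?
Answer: $3799$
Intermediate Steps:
$f{\left(p,V \right)} = V p$
$\left(\left(-4 + f{\left(1,1 \right)}\right) 0 - 131\right) \left(-29\right) = \left(\left(-4 + 1 \cdot 1\right) 0 - 131\right) \left(-29\right) = \left(\left(-4 + 1\right) 0 - 131\right) \left(-29\right) = \left(\left(-3\right) 0 - 131\right) \left(-29\right) = \left(0 - 131\right) \left(-29\right) = \left(-131\right) \left(-29\right) = 3799$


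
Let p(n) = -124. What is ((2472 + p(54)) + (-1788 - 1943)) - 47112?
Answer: -48495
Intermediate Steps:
((2472 + p(54)) + (-1788 - 1943)) - 47112 = ((2472 - 124) + (-1788 - 1943)) - 47112 = (2348 - 3731) - 47112 = -1383 - 47112 = -48495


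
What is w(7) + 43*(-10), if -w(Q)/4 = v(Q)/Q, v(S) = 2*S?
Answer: -438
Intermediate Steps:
w(Q) = -8 (w(Q) = -4*2*Q/Q = -4*2 = -8)
w(7) + 43*(-10) = -8 + 43*(-10) = -8 - 430 = -438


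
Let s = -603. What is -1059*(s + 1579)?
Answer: -1033584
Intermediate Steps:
-1059*(s + 1579) = -1059*(-603 + 1579) = -1059*976 = -1033584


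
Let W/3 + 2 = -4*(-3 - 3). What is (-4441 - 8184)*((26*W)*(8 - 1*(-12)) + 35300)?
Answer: -878952500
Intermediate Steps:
W = 66 (W = -6 + 3*(-4*(-3 - 3)) = -6 + 3*(-4*(-6)) = -6 + 3*24 = -6 + 72 = 66)
(-4441 - 8184)*((26*W)*(8 - 1*(-12)) + 35300) = (-4441 - 8184)*((26*66)*(8 - 1*(-12)) + 35300) = -12625*(1716*(8 + 12) + 35300) = -12625*(1716*20 + 35300) = -12625*(34320 + 35300) = -12625*69620 = -878952500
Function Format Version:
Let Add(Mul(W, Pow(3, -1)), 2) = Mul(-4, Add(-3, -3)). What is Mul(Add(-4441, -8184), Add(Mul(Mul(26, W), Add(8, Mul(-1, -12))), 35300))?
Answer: -878952500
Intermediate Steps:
W = 66 (W = Add(-6, Mul(3, Mul(-4, Add(-3, -3)))) = Add(-6, Mul(3, Mul(-4, -6))) = Add(-6, Mul(3, 24)) = Add(-6, 72) = 66)
Mul(Add(-4441, -8184), Add(Mul(Mul(26, W), Add(8, Mul(-1, -12))), 35300)) = Mul(Add(-4441, -8184), Add(Mul(Mul(26, 66), Add(8, Mul(-1, -12))), 35300)) = Mul(-12625, Add(Mul(1716, Add(8, 12)), 35300)) = Mul(-12625, Add(Mul(1716, 20), 35300)) = Mul(-12625, Add(34320, 35300)) = Mul(-12625, 69620) = -878952500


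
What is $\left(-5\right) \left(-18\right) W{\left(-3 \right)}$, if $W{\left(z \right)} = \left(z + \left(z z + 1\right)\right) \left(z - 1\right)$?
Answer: $-2520$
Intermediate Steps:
$W{\left(z \right)} = \left(-1 + z\right) \left(1 + z + z^{2}\right)$ ($W{\left(z \right)} = \left(z + \left(z^{2} + 1\right)\right) \left(-1 + z\right) = \left(z + \left(1 + z^{2}\right)\right) \left(-1 + z\right) = \left(1 + z + z^{2}\right) \left(-1 + z\right) = \left(-1 + z\right) \left(1 + z + z^{2}\right)$)
$\left(-5\right) \left(-18\right) W{\left(-3 \right)} = \left(-5\right) \left(-18\right) \left(-1 + \left(-3\right)^{3}\right) = 90 \left(-1 - 27\right) = 90 \left(-28\right) = -2520$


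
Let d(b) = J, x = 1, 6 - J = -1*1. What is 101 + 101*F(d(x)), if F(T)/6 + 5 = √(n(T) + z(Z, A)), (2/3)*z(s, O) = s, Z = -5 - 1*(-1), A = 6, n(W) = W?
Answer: -2323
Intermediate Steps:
J = 7 (J = 6 - (-1) = 6 - 1*(-1) = 6 + 1 = 7)
Z = -4 (Z = -5 + 1 = -4)
d(b) = 7
z(s, O) = 3*s/2
F(T) = -30 + 6*√(-6 + T) (F(T) = -30 + 6*√(T + (3/2)*(-4)) = -30 + 6*√(T - 6) = -30 + 6*√(-6 + T))
101 + 101*F(d(x)) = 101 + 101*(-30 + 6*√(-6 + 7)) = 101 + 101*(-30 + 6*√1) = 101 + 101*(-30 + 6*1) = 101 + 101*(-30 + 6) = 101 + 101*(-24) = 101 - 2424 = -2323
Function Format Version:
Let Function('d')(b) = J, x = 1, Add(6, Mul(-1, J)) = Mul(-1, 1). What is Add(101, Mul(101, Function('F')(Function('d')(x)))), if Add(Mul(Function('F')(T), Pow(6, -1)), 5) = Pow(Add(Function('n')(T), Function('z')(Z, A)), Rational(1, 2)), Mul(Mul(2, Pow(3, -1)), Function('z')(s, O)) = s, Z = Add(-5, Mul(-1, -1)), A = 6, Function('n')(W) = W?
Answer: -2323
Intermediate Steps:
J = 7 (J = Add(6, Mul(-1, Mul(-1, 1))) = Add(6, Mul(-1, -1)) = Add(6, 1) = 7)
Z = -4 (Z = Add(-5, 1) = -4)
Function('d')(b) = 7
Function('z')(s, O) = Mul(Rational(3, 2), s)
Function('F')(T) = Add(-30, Mul(6, Pow(Add(-6, T), Rational(1, 2)))) (Function('F')(T) = Add(-30, Mul(6, Pow(Add(T, Mul(Rational(3, 2), -4)), Rational(1, 2)))) = Add(-30, Mul(6, Pow(Add(T, -6), Rational(1, 2)))) = Add(-30, Mul(6, Pow(Add(-6, T), Rational(1, 2)))))
Add(101, Mul(101, Function('F')(Function('d')(x)))) = Add(101, Mul(101, Add(-30, Mul(6, Pow(Add(-6, 7), Rational(1, 2)))))) = Add(101, Mul(101, Add(-30, Mul(6, Pow(1, Rational(1, 2)))))) = Add(101, Mul(101, Add(-30, Mul(6, 1)))) = Add(101, Mul(101, Add(-30, 6))) = Add(101, Mul(101, -24)) = Add(101, -2424) = -2323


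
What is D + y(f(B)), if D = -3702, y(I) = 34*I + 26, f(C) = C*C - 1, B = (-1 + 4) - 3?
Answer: -3710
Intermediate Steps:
B = 0 (B = 3 - 3 = 0)
f(C) = -1 + C**2 (f(C) = C**2 - 1 = -1 + C**2)
y(I) = 26 + 34*I
D + y(f(B)) = -3702 + (26 + 34*(-1 + 0**2)) = -3702 + (26 + 34*(-1 + 0)) = -3702 + (26 + 34*(-1)) = -3702 + (26 - 34) = -3702 - 8 = -3710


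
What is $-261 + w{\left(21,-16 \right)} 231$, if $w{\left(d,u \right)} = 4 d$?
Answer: $19143$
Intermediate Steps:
$-261 + w{\left(21,-16 \right)} 231 = -261 + 4 \cdot 21 \cdot 231 = -261 + 84 \cdot 231 = -261 + 19404 = 19143$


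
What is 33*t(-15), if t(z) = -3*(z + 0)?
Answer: 1485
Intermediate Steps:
t(z) = -3*z
33*t(-15) = 33*(-3*(-15)) = 33*45 = 1485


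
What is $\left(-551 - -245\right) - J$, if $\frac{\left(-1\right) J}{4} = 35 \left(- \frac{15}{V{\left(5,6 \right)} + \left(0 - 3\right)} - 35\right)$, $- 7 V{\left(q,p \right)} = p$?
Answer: $- \frac{41954}{9} \approx -4661.6$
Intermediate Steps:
$V{\left(q,p \right)} = - \frac{p}{7}$
$J = \frac{39200}{9}$ ($J = - 4 \cdot 35 \left(- \frac{15}{\left(- \frac{1}{7}\right) 6 + \left(0 - 3\right)} - 35\right) = - 4 \cdot 35 \left(- \frac{15}{- \frac{6}{7} + \left(0 - 3\right)} - 35\right) = - 4 \cdot 35 \left(- \frac{15}{- \frac{6}{7} - 3} - 35\right) = - 4 \cdot 35 \left(- \frac{15}{- \frac{27}{7}} - 35\right) = - 4 \cdot 35 \left(\left(-15\right) \left(- \frac{7}{27}\right) - 35\right) = - 4 \cdot 35 \left(\frac{35}{9} - 35\right) = - 4 \cdot 35 \left(- \frac{280}{9}\right) = \left(-4\right) \left(- \frac{9800}{9}\right) = \frac{39200}{9} \approx 4355.6$)
$\left(-551 - -245\right) - J = \left(-551 - -245\right) - \frac{39200}{9} = \left(-551 + 245\right) - \frac{39200}{9} = -306 - \frac{39200}{9} = - \frac{41954}{9}$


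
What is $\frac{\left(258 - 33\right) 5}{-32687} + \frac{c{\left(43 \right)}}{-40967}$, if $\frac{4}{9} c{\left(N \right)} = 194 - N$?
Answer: $- \frac{228773133}{5356353316} \approx -0.042711$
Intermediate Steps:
$c{\left(N \right)} = \frac{873}{2} - \frac{9 N}{4}$ ($c{\left(N \right)} = \frac{9 \left(194 - N\right)}{4} = \frac{873}{2} - \frac{9 N}{4}$)
$\frac{\left(258 - 33\right) 5}{-32687} + \frac{c{\left(43 \right)}}{-40967} = \frac{\left(258 - 33\right) 5}{-32687} + \frac{\frac{873}{2} - \frac{387}{4}}{-40967} = 225 \cdot 5 \left(- \frac{1}{32687}\right) + \left(\frac{873}{2} - \frac{387}{4}\right) \left(- \frac{1}{40967}\right) = 1125 \left(- \frac{1}{32687}\right) + \frac{1359}{4} \left(- \frac{1}{40967}\right) = - \frac{1125}{32687} - \frac{1359}{163868} = - \frac{228773133}{5356353316}$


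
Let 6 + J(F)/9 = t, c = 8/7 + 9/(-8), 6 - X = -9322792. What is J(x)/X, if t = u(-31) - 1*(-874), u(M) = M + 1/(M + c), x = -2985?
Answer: 13069251/16175054530 ≈ 0.00080799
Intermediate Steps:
X = 9322798 (X = 6 - 1*(-9322792) = 6 + 9322792 = 9322798)
c = 1/56 (c = 8*(1/7) + 9*(-1/8) = 8/7 - 9/8 = 1/56 ≈ 0.017857)
u(M) = M + 1/(1/56 + M) (u(M) = M + 1/(M + 1/56) = M + 1/(1/56 + M))
t = 1462549/1735 (t = (56 - 31 + 56*(-31)**2)/(1 + 56*(-31)) - 1*(-874) = (56 - 31 + 56*961)/(1 - 1736) + 874 = (56 - 31 + 53816)/(-1735) + 874 = -1/1735*53841 + 874 = -53841/1735 + 874 = 1462549/1735 ≈ 842.97)
J(F) = 13069251/1735 (J(F) = -54 + 9*(1462549/1735) = -54 + 13162941/1735 = 13069251/1735)
J(x)/X = (13069251/1735)/9322798 = (13069251/1735)*(1/9322798) = 13069251/16175054530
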